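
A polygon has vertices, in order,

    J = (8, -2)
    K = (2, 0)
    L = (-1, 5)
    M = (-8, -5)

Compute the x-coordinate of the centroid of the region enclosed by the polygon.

-71/69

Apply the shoelace (surveyor's) formula. First the cross-terms c_i = x_i·y_{i+1} − x_{i+1}·y_i:
  4, 10, 45, 56  ⇒  2A = 115, A = 57.5.
Then Σ (x_i + x_{i+1})·c_i = -355, so x̄ = -355 / (6·57.5) = -71/69.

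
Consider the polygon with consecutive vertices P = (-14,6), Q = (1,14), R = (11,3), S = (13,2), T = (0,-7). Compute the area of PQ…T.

Apply the surveyor's formula: 2A = Σ (x_i·y_{i+1} − x_{i+1}·y_i), indices taken mod 5.
Cross-terms: -202, -151, -17, -91, -98  ⇒  Σ = -559
Area = |Σ|/2 = 279.5.

279.5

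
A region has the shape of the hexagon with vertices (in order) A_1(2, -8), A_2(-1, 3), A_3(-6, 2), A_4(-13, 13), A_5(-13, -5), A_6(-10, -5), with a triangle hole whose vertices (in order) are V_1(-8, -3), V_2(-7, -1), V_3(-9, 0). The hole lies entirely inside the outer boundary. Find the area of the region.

148

Outer boundary:
Σ = (-2) + (16) + (-52) + (234) + (15) + (90) = 301
Area = |Σ|/2 = 150.5.
Hole:
V_1→V_2: (-8)(-1) − (-7)(-3) = -13
V_2→V_3: (-7)(0) − (-9)(-1) = -9
V_3→V_1: (-9)(-3) − (-8)(0) = 27
Σ = 5
Area = |Σ|/2 = 2.5.
Net area = 150.5 − 2.5 = 148.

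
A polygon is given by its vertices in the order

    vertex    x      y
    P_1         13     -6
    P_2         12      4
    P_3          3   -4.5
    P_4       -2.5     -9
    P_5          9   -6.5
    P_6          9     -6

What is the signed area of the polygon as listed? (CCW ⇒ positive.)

72.75

Apply the shoelace formula: 2A = Σ (x_i·y_{i+1} − x_{i+1}·y_i), indices taken mod 6.
P_1→P_2: (13)(4) − (12)(-6) = 124
P_2→P_3: (12)(-4.5) − (3)(4) = -66
P_3→P_4: (3)(-9) − (-2.5)(-4.5) = -38.25
P_4→P_5: (-2.5)(-6.5) − (9)(-9) = 97.25
P_5→P_6: (9)(-6) − (9)(-6.5) = 4.5
P_6→P_1: (9)(-6) − (13)(-6) = 24
Σ = 145.5
Signed area = Σ/2 = 72.75 (positive ⇒ counter-clockwise traversal).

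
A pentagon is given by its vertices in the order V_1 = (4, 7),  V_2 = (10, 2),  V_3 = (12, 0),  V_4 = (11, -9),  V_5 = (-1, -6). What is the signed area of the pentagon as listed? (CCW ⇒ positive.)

Cross-terms: -62, -24, -108, -75, 17  ⇒  Σ = -252
Signed area = Σ/2 = -126 (negative ⇒ clockwise traversal).

-126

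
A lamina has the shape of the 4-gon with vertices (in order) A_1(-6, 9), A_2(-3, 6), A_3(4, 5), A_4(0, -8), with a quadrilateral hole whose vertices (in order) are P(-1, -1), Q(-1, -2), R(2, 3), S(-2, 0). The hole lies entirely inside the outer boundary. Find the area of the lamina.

Outer boundary:
Apply the shoelace (surveyor's) formula: 2A = Σ (x_i·y_{i+1} − x_{i+1}·y_i), indices taken mod 4.
Σ = (-9) + (-39) + (-32) + (-48) = -128
Area = |Σ|/2 = 64.
Hole:
Apply the shoelace (surveyor's) formula: 2A = Σ (x_i·y_{i+1} − x_{i+1}·y_i), indices taken mod 4.
Σ = (1) + (1) + (6) + (2) = 10
Area = |Σ|/2 = 5.
Net area = 64 − 5 = 59.

59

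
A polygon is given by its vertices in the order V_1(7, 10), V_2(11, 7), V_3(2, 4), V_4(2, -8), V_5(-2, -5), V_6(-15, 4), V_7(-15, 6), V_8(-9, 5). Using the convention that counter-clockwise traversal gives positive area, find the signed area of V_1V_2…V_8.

-170

Σ = (-61) + (30) + (-24) + (-26) + (-83) + (-30) + (-21) + (-125) = -340
Signed area = Σ/2 = -170 (negative ⇒ clockwise traversal).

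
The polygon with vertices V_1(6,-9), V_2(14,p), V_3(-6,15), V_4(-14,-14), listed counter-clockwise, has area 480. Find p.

10

The doubled signed area Σ (x_i y_{i+1} − x_{i+1} y_i) is linear in p.
With p=0 it equals 840; the coefficient of p is 12 (from the two edges through V_2).
So 12·p + 840 = 2·480 = 960 ⇒ p = 10.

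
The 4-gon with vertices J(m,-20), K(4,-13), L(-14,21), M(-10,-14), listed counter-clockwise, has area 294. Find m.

0

Write out the shoelace sum; only the two edges meeting at J involve m:
2·Area = [((-10)·(-20) − m·(-14)) + (m·(-13) − 4·(-20))] + 308
       = 1·m + 588 = 588
⇒ m = 0.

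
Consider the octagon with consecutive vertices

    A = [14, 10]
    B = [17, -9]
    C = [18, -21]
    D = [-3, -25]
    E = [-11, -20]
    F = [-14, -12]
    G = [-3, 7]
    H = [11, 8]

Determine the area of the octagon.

802

Apply the shoelace formula: 2A = Σ (x_i·y_{i+1} − x_{i+1}·y_i), indices taken mod 8.
Cross-terms: -296, -195, -513, -215, -148, -134, -101, -2  ⇒  Σ = -1604
Area = |Σ|/2 = 802.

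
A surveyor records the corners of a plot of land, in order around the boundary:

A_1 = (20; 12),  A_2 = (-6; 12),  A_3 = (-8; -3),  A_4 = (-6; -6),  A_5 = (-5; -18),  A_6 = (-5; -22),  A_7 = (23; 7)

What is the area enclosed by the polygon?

580.5

A_1→A_2: (20)(12) − (-6)(12) = 312
A_2→A_3: (-6)(-3) − (-8)(12) = 114
A_3→A_4: (-8)(-6) − (-6)(-3) = 30
A_4→A_5: (-6)(-18) − (-5)(-6) = 78
A_5→A_6: (-5)(-22) − (-5)(-18) = 20
A_6→A_7: (-5)(7) − (23)(-22) = 471
A_7→A_1: (23)(12) − (20)(7) = 136
Σ = 1161
Area = |Σ|/2 = 580.5.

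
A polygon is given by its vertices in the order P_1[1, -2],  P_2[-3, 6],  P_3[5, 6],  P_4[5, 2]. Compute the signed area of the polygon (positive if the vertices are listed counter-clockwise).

Σ = (0) + (-48) + (-20) + (-12) = -80
Signed area = Σ/2 = -40 (negative ⇒ clockwise traversal).

-40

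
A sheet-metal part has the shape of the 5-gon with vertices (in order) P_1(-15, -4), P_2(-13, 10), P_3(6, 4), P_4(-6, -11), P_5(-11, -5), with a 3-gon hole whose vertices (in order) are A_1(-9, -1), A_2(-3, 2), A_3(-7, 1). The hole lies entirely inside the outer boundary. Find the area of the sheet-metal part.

236

Outer boundary:
Apply the shoelace (surveyor's) formula: 2A = Σ (x_i·y_{i+1} − x_{i+1}·y_i), indices taken mod 5.
Σ = (-202) + (-112) + (-42) + (-91) + (-31) = -478
Area = |Σ|/2 = 239.
Hole:
Apply the shoelace formula: 2A = Σ (x_i·y_{i+1} − x_{i+1}·y_i), indices taken mod 3.
Σ = (-21) + (11) + (16) = 6
Area = |Σ|/2 = 3.
Net area = 239 − 3 = 236.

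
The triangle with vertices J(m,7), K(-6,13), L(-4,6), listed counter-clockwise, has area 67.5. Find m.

The doubled signed area Σ (x_i y_{i+1} − x_{i+1} y_i) is linear in m.
With m=0 it equals 30; the coefficient of m is 7 (from the two edges through J).
So 7·m + 30 = 2·67.5 = 135 ⇒ m = 15.

15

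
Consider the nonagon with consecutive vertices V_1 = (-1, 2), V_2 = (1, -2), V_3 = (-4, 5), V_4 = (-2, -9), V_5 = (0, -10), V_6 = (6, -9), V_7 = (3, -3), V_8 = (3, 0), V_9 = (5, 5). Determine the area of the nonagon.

Apply the shoelace (surveyor's) formula: 2A = Σ (x_i·y_{i+1} − x_{i+1}·y_i), indices taken mod 9.
V_1→V_2: (-1)(-2) − (1)(2) = 0
V_2→V_3: (1)(5) − (-4)(-2) = -3
V_3→V_4: (-4)(-9) − (-2)(5) = 46
V_4→V_5: (-2)(-10) − (0)(-9) = 20
V_5→V_6: (0)(-9) − (6)(-10) = 60
V_6→V_7: (6)(-3) − (3)(-9) = 9
V_7→V_8: (3)(0) − (3)(-3) = 9
V_8→V_9: (3)(5) − (5)(0) = 15
V_9→V_1: (5)(2) − (-1)(5) = 15
Σ = 171
Area = |Σ|/2 = 85.5.

85.5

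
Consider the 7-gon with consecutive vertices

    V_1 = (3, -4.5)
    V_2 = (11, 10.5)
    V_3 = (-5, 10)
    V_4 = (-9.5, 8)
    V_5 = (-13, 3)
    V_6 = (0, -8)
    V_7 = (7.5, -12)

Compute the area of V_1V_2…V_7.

270.125

Cross-terms: 81, 162.5, 55, 75.5, 104, 60, 2.25  ⇒  Σ = 540.25
Area = |Σ|/2 = 270.125.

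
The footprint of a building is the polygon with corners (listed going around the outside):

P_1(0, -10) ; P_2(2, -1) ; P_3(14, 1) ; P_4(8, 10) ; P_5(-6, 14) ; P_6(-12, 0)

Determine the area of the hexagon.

Cross-terms: 20, 16, 132, 172, 168, 120  ⇒  Σ = 628
Area = |Σ|/2 = 314.

314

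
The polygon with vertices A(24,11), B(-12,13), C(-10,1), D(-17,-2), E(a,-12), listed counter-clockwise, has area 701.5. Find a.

Write out the shoelace sum; only the two edges meeting at E involve a:
2·Area = [((-17)·(-12) − a·(-2)) + (a·11 − 24·(-12))] + 599
       = 13·a + 1091 = 1403
⇒ a = 24.

24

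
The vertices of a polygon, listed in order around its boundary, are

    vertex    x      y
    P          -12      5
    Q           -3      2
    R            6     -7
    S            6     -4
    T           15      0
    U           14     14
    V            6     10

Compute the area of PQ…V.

P→Q: (-12)(2) − (-3)(5) = -9
Q→R: (-3)(-7) − (6)(2) = 9
R→S: (6)(-4) − (6)(-7) = 18
S→T: (6)(0) − (15)(-4) = 60
T→U: (15)(14) − (14)(0) = 210
U→V: (14)(10) − (6)(14) = 56
V→P: (6)(5) − (-12)(10) = 150
Σ = 494
Area = |Σ|/2 = 247.

247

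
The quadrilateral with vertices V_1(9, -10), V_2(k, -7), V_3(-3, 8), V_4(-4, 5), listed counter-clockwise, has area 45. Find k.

The doubled signed area Σ (x_i y_{i+1} − x_{i+1} y_i) is linear in k.
With k=0 it equals -72; the coefficient of k is 18 (from the two edges through V_2).
So 18·k + -72 = 2·45 = 90 ⇒ k = 9.

9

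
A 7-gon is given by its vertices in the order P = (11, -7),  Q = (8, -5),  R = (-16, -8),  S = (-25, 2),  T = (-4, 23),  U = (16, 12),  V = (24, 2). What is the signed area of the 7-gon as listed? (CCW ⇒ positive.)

-902

Apply the shoelace (surveyor's) formula: 2A = Σ (x_i·y_{i+1} − x_{i+1}·y_i), indices taken mod 7.
Cross-terms: 1, -144, -232, -567, -416, -256, -190  ⇒  Σ = -1804
Signed area = Σ/2 = -902 (negative ⇒ clockwise traversal).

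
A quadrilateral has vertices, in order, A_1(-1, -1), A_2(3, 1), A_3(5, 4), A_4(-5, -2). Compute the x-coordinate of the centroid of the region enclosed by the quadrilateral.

7/11

Apply the shoelace formula. First the cross-terms c_i = x_i·y_{i+1} − x_{i+1}·y_i:
  2, 7, 10, 3  ⇒  2A = 22, A = 11.
Then Σ (x_i + x_{i+1})·c_i = 42, so x̄ = 42 / (6·11) = 7/11.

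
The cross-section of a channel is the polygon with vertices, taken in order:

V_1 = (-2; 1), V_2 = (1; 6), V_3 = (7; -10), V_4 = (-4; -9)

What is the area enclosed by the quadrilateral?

95

Cross-terms: -13, -52, -103, -22  ⇒  Σ = -190
Area = |Σ|/2 = 95.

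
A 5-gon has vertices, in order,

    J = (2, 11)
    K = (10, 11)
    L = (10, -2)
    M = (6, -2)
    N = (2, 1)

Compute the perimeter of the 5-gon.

|JK| = √((8)² + (0)²) = √64 = 8
|KL| = √((0)² + (-13)²) = √169 = 13
|LM| = √((-4)² + (0)²) = √16 = 4
|MN| = √((-4)² + (3)²) = √25 = 5
|NJ| = √((0)² + (10)²) = √100 = 10
Perimeter = 8 + 13 + 4 + 5 + 10 = 40.

40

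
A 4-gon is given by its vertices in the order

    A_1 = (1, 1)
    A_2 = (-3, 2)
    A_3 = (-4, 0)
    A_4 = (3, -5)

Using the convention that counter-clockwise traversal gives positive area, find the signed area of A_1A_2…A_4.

Cross-terms: 5, 8, 20, 8  ⇒  Σ = 41
Signed area = Σ/2 = 20.5 (positive ⇒ counter-clockwise traversal).

20.5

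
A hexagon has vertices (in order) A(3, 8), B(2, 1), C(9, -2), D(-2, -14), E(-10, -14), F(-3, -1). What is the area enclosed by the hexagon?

160.5

Apply the shoelace (surveyor's) formula: 2A = Σ (x_i·y_{i+1} − x_{i+1}·y_i), indices taken mod 6.
Cross-terms: -13, -13, -130, -112, -32, -21  ⇒  Σ = -321
Area = |Σ|/2 = 160.5.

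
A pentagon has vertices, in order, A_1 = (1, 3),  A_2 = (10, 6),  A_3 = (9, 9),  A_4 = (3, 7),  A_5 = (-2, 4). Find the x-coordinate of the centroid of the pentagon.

Apply the surveyor's formula. First the cross-terms c_i = x_i·y_{i+1} − x_{i+1}·y_i:
  -24, 36, 36, 26, -10  ⇒  2A = 64, A = 32.
Then Σ (x_i + x_{i+1})·c_i = 888, so x̄ = 888 / (6·32) = 4.625.

4.625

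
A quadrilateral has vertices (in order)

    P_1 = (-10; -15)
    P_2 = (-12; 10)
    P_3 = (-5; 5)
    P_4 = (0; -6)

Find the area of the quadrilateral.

Apply the surveyor's formula: 2A = Σ (x_i·y_{i+1} − x_{i+1}·y_i), indices taken mod 4.
Σ = (-280) + (-10) + (30) + (-60) = -320
Area = |Σ|/2 = 160.

160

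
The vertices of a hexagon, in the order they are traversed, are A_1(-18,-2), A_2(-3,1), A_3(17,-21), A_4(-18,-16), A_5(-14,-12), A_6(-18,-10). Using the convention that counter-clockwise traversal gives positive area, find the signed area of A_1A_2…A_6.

Σ = (-24) + (46) + (-650) + (-8) + (-76) + (-144) = -856
Signed area = Σ/2 = -428 (negative ⇒ clockwise traversal).

-428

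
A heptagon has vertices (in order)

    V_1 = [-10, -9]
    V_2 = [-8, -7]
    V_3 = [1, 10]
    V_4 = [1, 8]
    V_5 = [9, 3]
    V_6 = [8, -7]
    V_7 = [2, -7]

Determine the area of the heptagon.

181.5

Apply the shoelace formula: 2A = Σ (x_i·y_{i+1} − x_{i+1}·y_i), indices taken mod 7.
V_1→V_2: (-10)(-7) − (-8)(-9) = -2
V_2→V_3: (-8)(10) − (1)(-7) = -73
V_3→V_4: (1)(8) − (1)(10) = -2
V_4→V_5: (1)(3) − (9)(8) = -69
V_5→V_6: (9)(-7) − (8)(3) = -87
V_6→V_7: (8)(-7) − (2)(-7) = -42
V_7→V_1: (2)(-9) − (-10)(-7) = -88
Σ = -363
Area = |Σ|/2 = 181.5.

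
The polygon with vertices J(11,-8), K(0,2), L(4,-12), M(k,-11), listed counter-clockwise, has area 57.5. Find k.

The doubled signed area Σ (x_i y_{i+1} − x_{i+1} y_i) is linear in k.
With k=0 it equals 91; the coefficient of k is 4 (from the two edges through M).
So 4·k + 91 = 2·57.5 = 115 ⇒ k = 6.

6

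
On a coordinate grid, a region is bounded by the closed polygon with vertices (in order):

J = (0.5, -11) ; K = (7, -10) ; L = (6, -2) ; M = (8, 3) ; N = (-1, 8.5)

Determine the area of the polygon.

Apply the shoelace (surveyor's) formula: 2A = Σ (x_i·y_{i+1} − x_{i+1}·y_i), indices taken mod 5.
Cross-terms: 72, 46, 34, 71, 6.75  ⇒  Σ = 229.75
Area = |Σ|/2 = 114.875.

114.875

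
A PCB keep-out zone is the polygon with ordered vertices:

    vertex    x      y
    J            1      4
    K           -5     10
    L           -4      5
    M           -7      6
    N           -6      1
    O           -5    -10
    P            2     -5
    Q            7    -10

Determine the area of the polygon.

124

Apply the surveyor's formula: 2A = Σ (x_i·y_{i+1} − x_{i+1}·y_i), indices taken mod 8.
Cross-terms: 30, 15, 11, 29, 65, 45, 15, 38  ⇒  Σ = 248
Area = |Σ|/2 = 124.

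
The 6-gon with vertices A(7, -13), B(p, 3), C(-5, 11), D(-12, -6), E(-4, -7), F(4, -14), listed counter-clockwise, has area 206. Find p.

1

The doubled signed area Σ (x_i y_{i+1} − x_{i+1} y_i) is linear in p.
With p=0 it equals 388; the coefficient of p is 24 (from the two edges through B).
So 24·p + 388 = 2·206 = 412 ⇒ p = 1.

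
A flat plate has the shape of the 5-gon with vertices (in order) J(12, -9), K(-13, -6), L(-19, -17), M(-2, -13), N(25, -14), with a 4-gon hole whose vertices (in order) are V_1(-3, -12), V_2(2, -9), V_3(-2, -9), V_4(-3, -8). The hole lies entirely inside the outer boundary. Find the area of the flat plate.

Outer boundary:
Σ = (-189) + (107) + (213) + (353) + (-57) = 427
Area = |Σ|/2 = 213.5.
Hole:
Apply Gauss's area formula: 2A = Σ (x_i·y_{i+1} − x_{i+1}·y_i), indices taken mod 4.
Cross-terms: 51, -36, -11, 12  ⇒  Σ = 16
Area = |Σ|/2 = 8.
Net area = 213.5 − 8 = 205.5.

205.5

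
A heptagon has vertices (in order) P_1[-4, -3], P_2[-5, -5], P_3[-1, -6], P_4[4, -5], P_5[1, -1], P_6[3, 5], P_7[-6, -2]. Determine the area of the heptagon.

51

Apply the shoelace formula: 2A = Σ (x_i·y_{i+1} − x_{i+1}·y_i), indices taken mod 7.
Cross-terms: 5, 25, 29, 1, 8, 24, 10  ⇒  Σ = 102
Area = |Σ|/2 = 51.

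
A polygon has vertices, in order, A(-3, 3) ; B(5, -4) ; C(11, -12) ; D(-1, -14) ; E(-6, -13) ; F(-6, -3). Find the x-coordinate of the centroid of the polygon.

22/49

Apply the surveyor's formula. First the cross-terms c_i = x_i·y_{i+1} − x_{i+1}·y_i:
  -3, -16, -166, -71, -60, -27  ⇒  2A = -343, A = -171.5.
Then Σ (x_i + x_{i+1})·c_i = -462, so x̄ = -462 / (6·(-171.5)) = 22/49.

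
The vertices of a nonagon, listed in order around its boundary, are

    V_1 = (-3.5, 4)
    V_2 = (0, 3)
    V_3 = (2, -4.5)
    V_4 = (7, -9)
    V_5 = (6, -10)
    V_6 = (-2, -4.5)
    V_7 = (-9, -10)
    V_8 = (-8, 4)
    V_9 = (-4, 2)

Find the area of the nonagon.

105.75

Σ = (-10.5) + (-6) + (13.5) + (-16) + (-47) + (-20.5) + (-116) + (0) + (-9) = -211.5
Area = |Σ|/2 = 105.75.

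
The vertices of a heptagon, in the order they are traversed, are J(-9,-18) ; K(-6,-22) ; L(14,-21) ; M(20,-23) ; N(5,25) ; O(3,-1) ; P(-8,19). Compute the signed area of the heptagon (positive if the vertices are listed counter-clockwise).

760.5

Apply the shoelace (surveyor's) formula: 2A = Σ (x_i·y_{i+1} − x_{i+1}·y_i), indices taken mod 7.
Σ = (90) + (434) + (98) + (615) + (-80) + (49) + (315) = 1521
Signed area = Σ/2 = 760.5 (positive ⇒ counter-clockwise traversal).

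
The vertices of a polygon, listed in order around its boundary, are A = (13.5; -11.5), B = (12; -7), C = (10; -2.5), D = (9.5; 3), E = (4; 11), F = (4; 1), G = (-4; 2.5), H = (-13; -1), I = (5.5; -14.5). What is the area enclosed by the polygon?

283.375

Apply the surveyor's formula: 2A = Σ (x_i·y_{i+1} − x_{i+1}·y_i), indices taken mod 9.
Cross-terms: 43.5, 40, 53.75, 92.5, -40, 14, 36.5, 194, 132.5  ⇒  Σ = 566.75
Area = |Σ|/2 = 283.375.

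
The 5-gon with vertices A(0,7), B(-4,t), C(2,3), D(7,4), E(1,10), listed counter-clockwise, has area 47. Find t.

Write out the shoelace sum; only the two edges meeting at B involve t:
2·Area = [(0·t − (-4)·7) + ((-4)·3 − 2·t)] + 60
       = -2·t + 76 = 94
⇒ t = -9.

-9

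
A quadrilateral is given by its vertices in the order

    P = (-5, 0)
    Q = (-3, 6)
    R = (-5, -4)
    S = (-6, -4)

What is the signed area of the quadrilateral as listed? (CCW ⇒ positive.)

Apply the shoelace (surveyor's) formula: 2A = Σ (x_i·y_{i+1} − x_{i+1}·y_i), indices taken mod 4.
Σ = (-30) + (42) + (-4) + (-20) = -12
Signed area = Σ/2 = -6 (negative ⇒ clockwise traversal).

-6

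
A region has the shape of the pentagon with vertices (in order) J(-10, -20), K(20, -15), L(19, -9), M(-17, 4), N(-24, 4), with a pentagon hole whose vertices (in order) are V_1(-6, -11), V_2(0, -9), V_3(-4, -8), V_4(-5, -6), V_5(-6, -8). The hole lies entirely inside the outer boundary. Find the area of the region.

Outer boundary:
J→K: (-10)(-15) − (20)(-20) = 550
K→L: (20)(-9) − (19)(-15) = 105
L→M: (19)(4) − (-17)(-9) = -77
M→N: (-17)(4) − (-24)(4) = 28
N→J: (-24)(-20) − (-10)(4) = 520
Σ = 1126
Area = |Σ|/2 = 563.
Hole:
Apply the surveyor's formula: 2A = Σ (x_i·y_{i+1} − x_{i+1}·y_i), indices taken mod 5.
Σ = (54) + (-36) + (-16) + (4) + (18) = 24
Area = |Σ|/2 = 12.
Net area = 563 − 12 = 551.

551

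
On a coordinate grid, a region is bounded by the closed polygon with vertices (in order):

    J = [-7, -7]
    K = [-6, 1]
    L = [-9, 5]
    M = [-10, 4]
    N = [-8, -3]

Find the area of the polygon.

20.5

Apply Gauss's area formula: 2A = Σ (x_i·y_{i+1} − x_{i+1}·y_i), indices taken mod 5.
J→K: (-7)(1) − (-6)(-7) = -49
K→L: (-6)(5) − (-9)(1) = -21
L→M: (-9)(4) − (-10)(5) = 14
M→N: (-10)(-3) − (-8)(4) = 62
N→J: (-8)(-7) − (-7)(-3) = 35
Σ = 41
Area = |Σ|/2 = 20.5.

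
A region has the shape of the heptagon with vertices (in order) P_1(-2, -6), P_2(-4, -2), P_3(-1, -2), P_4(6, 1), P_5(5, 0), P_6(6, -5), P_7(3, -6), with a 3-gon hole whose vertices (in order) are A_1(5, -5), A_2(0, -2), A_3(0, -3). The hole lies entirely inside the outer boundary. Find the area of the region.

Outer boundary:
Apply the surveyor's formula: 2A = Σ (x_i·y_{i+1} − x_{i+1}·y_i), indices taken mod 7.
Σ = (-20) + (6) + (11) + (-5) + (-25) + (-21) + (-30) = -84
Area = |Σ|/2 = 42.
Hole:
Apply the shoelace formula: 2A = Σ (x_i·y_{i+1} − x_{i+1}·y_i), indices taken mod 3.
Cross-terms: -10, 0, 15  ⇒  Σ = 5
Area = |Σ|/2 = 2.5.
Net area = 42 − 2.5 = 39.5.

39.5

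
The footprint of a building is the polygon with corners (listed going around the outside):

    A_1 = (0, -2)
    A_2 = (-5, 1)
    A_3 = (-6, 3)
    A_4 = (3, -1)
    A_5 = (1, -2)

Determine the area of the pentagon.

14.5

Apply the shoelace formula: 2A = Σ (x_i·y_{i+1} − x_{i+1}·y_i), indices taken mod 5.
A_1→A_2: (0)(1) − (-5)(-2) = -10
A_2→A_3: (-5)(3) − (-6)(1) = -9
A_3→A_4: (-6)(-1) − (3)(3) = -3
A_4→A_5: (3)(-2) − (1)(-1) = -5
A_5→A_1: (1)(-2) − (0)(-2) = -2
Σ = -29
Area = |Σ|/2 = 14.5.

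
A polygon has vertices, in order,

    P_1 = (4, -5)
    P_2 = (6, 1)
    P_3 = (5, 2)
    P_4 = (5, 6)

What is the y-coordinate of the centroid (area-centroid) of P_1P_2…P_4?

-1/9

Apply the surveyor's formula. First the cross-terms c_i = x_i·y_{i+1} − x_{i+1}·y_i:
  34, 7, 20, -49  ⇒  2A = 12, A = 6.
Then Σ (y_i + y_{i+1})·c_i = -4, so ȳ = -4 / (6·6) = -1/9.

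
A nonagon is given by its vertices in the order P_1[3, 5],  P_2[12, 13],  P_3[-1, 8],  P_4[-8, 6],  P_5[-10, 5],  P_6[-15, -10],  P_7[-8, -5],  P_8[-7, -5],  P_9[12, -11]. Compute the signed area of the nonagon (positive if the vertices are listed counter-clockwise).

Σ = (-21) + (109) + (58) + (20) + (175) + (-5) + (5) + (137) + (93) = 571
Signed area = Σ/2 = 285.5 (positive ⇒ counter-clockwise traversal).

285.5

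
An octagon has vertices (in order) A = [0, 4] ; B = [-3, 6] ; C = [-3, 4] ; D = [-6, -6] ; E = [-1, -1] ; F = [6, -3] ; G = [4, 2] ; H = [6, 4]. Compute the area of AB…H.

Apply the surveyor's formula: 2A = Σ (x_i·y_{i+1} − x_{i+1}·y_i), indices taken mod 8.
Σ = (12) + (6) + (42) + (0) + (9) + (24) + (4) + (24) = 121
Area = |Σ|/2 = 60.5.

60.5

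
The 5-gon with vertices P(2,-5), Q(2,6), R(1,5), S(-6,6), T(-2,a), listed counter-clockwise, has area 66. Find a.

-6

Write out the shoelace sum; only the two edges meeting at T involve a:
2·Area = [((-6)·a − (-2)·6) + ((-2)·(-5) − 2·a)] + 62
       = -8·a + 84 = 132
⇒ a = -6.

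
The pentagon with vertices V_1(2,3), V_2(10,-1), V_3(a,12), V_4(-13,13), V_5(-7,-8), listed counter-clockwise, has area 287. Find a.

The doubled signed area Σ (x_i y_{i+1} − x_{i+1} y_i) is linear in a.
With a=0 it equals 434; the coefficient of a is 14 (from the two edges through V_3).
So 14·a + 434 = 2·287 = 574 ⇒ a = 10.

10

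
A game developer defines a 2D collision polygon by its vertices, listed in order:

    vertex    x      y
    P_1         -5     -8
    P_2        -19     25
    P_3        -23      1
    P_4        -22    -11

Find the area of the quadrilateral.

Apply Gauss's area formula: 2A = Σ (x_i·y_{i+1} − x_{i+1}·y_i), indices taken mod 4.
P_1→P_2: (-5)(25) − (-19)(-8) = -277
P_2→P_3: (-19)(1) − (-23)(25) = 556
P_3→P_4: (-23)(-11) − (-22)(1) = 275
P_4→P_1: (-22)(-8) − (-5)(-11) = 121
Σ = 675
Area = |Σ|/2 = 337.5.

337.5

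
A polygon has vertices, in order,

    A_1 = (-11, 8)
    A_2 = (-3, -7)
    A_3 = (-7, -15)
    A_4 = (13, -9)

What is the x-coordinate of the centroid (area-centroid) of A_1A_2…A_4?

Apply the surveyor's formula. First the cross-terms c_i = x_i·y_{i+1} − x_{i+1}·y_i:
  101, -4, 258, 5  ⇒  2A = 360, A = 180.
Then Σ (x_i + x_{i+1})·c_i = 184, so x̄ = 184 / (6·180) = 23/135.

23/135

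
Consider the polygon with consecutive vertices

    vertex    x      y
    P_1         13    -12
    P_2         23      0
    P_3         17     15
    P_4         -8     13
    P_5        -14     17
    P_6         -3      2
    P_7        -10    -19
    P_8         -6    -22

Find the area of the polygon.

786

P_1→P_2: (13)(0) − (23)(-12) = 276
P_2→P_3: (23)(15) − (17)(0) = 345
P_3→P_4: (17)(13) − (-8)(15) = 341
P_4→P_5: (-8)(17) − (-14)(13) = 46
P_5→P_6: (-14)(2) − (-3)(17) = 23
P_6→P_7: (-3)(-19) − (-10)(2) = 77
P_7→P_8: (-10)(-22) − (-6)(-19) = 106
P_8→P_1: (-6)(-12) − (13)(-22) = 358
Σ = 1572
Area = |Σ|/2 = 786.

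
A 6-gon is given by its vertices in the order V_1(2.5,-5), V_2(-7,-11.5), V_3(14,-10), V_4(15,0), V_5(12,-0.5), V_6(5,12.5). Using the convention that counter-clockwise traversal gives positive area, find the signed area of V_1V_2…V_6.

203

Apply the shoelace (surveyor's) formula: 2A = Σ (x_i·y_{i+1} − x_{i+1}·y_i), indices taken mod 6.
Σ = (-63.75) + (231) + (150) + (-7.5) + (152.5) + (-56.25) = 406
Signed area = Σ/2 = 203 (positive ⇒ counter-clockwise traversal).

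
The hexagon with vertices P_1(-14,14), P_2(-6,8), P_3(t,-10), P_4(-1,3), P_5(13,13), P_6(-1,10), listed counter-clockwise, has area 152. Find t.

-13

Write out the shoelace sum; only the two edges meeting at P_3 involve t:
2·Area = [((-6)·(-10) − t·8) + (t·3 − (-1)·(-10))] + 189
       = -5·t + 239 = 304
⇒ t = -13.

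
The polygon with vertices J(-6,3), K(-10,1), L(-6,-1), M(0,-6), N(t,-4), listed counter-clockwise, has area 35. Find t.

The doubled signed area Σ (x_i y_{i+1} − x_{i+1} y_i) is linear in t.
With t=0 it equals 52; the coefficient of t is 9 (from the two edges through N).
So 9·t + 52 = 2·35 = 70 ⇒ t = 2.

2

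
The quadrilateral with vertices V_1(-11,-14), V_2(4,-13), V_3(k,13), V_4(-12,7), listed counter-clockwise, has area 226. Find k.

The doubled signed area Σ (x_i y_{i+1} − x_{i+1} y_i) is linear in k.
With k=0 it equals 652; the coefficient of k is 20 (from the two edges through V_3).
So 20·k + 652 = 2·226 = 452 ⇒ k = -10.

-10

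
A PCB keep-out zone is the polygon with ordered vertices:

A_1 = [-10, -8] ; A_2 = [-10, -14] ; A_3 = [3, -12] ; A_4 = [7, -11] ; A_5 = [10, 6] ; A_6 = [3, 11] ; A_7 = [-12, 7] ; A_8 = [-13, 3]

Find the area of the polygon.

Apply the surveyor's formula: 2A = Σ (x_i·y_{i+1} − x_{i+1}·y_i), indices taken mod 8.
A_1→A_2: (-10)(-14) − (-10)(-8) = 60
A_2→A_3: (-10)(-12) − (3)(-14) = 162
A_3→A_4: (3)(-11) − (7)(-12) = 51
A_4→A_5: (7)(6) − (10)(-11) = 152
A_5→A_6: (10)(11) − (3)(6) = 92
A_6→A_7: (3)(7) − (-12)(11) = 153
A_7→A_8: (-12)(3) − (-13)(7) = 55
A_8→A_1: (-13)(-8) − (-10)(3) = 134
Σ = 859
Area = |Σ|/2 = 429.5.

429.5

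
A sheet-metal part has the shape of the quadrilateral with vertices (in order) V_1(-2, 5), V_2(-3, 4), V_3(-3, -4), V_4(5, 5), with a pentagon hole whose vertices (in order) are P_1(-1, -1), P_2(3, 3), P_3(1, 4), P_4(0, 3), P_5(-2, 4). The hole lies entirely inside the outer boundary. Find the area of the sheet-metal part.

Outer boundary:
Σ = (7) + (24) + (5) + (35) = 71
Area = |Σ|/2 = 35.5.
Hole:
Apply the shoelace formula: 2A = Σ (x_i·y_{i+1} − x_{i+1}·y_i), indices taken mod 5.
Σ = (0) + (9) + (3) + (6) + (6) = 24
Area = |Σ|/2 = 12.
Net area = 35.5 − 12 = 23.5.

23.5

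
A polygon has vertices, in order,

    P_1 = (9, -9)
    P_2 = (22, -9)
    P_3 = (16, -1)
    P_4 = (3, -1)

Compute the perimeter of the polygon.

46

|P_1P_2| = √((13)² + (0)²) = √169 = 13
|P_2P_3| = √((-6)² + (8)²) = √100 = 10
|P_3P_4| = √((-13)² + (0)²) = √169 = 13
|P_4P_1| = √((6)² + (-8)²) = √100 = 10
Perimeter = 13 + 10 + 13 + 10 = 46.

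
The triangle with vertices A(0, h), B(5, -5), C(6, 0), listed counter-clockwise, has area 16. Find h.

The doubled signed area Σ (x_i y_{i+1} − x_{i+1} y_i) is linear in h.
With h=0 it equals 30; the coefficient of h is 1 (from the two edges through A).
So 1·h + 30 = 2·16 = 32 ⇒ h = 2.

2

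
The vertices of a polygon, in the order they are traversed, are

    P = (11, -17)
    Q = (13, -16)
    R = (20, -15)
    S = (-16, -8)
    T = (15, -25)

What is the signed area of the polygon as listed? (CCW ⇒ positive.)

Apply Gauss's area formula: 2A = Σ (x_i·y_{i+1} − x_{i+1}·y_i), indices taken mod 5.
Σ = (45) + (125) + (-400) + (520) + (20) = 310
Signed area = Σ/2 = 155 (positive ⇒ counter-clockwise traversal).

155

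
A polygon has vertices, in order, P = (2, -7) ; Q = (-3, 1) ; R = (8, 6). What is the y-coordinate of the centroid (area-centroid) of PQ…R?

0

Apply the shoelace formula. First the cross-terms c_i = x_i·y_{i+1} − x_{i+1}·y_i:
  -19, -26, -68  ⇒  2A = -113, A = -56.5.
Then Σ (y_i + y_{i+1})·c_i = 0, so ȳ = 0 / (6·(-56.5)) = 0.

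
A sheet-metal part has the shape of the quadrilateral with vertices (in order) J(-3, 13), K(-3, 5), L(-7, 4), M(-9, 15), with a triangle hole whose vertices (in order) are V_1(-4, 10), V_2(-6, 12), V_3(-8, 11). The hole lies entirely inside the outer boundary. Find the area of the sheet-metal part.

44

Outer boundary:
Apply Gauss's area formula: 2A = Σ (x_i·y_{i+1} − x_{i+1}·y_i), indices taken mod 4.
Σ = (24) + (23) + (-69) + (-72) = -94
Area = |Σ|/2 = 47.
Hole:
Σ = (12) + (30) + (-36) = 6
Area = |Σ|/2 = 3.
Net area = 47 − 3 = 44.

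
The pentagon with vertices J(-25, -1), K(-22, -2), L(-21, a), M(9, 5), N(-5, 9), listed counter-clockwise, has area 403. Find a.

Write out the shoelace sum; only the two edges meeting at L involve a:
2·Area = [((-22)·a − (-21)·(-2)) + ((-21)·5 − 9·a)] + 364
       = -31·a + 217 = 806
⇒ a = -19.

-19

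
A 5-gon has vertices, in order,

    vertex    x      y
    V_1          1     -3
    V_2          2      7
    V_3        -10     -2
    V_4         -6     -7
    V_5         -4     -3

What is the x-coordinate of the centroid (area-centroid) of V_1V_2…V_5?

Apply the shoelace (surveyor's) formula. First the cross-terms c_i = x_i·y_{i+1} − x_{i+1}·y_i:
  13, 66, 58, -10, 15  ⇒  2A = 142, A = 71.
Then Σ (x_i + x_{i+1})·c_i = -1362, so x̄ = -1362 / (6·71) = -227/71.

-227/71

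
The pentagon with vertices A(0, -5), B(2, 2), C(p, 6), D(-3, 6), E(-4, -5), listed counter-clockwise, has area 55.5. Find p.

3

The doubled signed area Σ (x_i y_{i+1} − x_{i+1} y_i) is linear in p.
With p=0 it equals 99; the coefficient of p is 4 (from the two edges through C).
So 4·p + 99 = 2·55.5 = 111 ⇒ p = 3.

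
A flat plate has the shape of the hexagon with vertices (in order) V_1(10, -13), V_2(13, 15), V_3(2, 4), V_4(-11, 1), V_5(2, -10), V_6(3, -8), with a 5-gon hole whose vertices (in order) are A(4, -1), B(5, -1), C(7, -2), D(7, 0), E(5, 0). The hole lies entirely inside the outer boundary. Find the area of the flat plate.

271.5

Outer boundary:
Apply the surveyor's formula: 2A = Σ (x_i·y_{i+1} − x_{i+1}·y_i), indices taken mod 6.
Cross-terms: 319, 22, 46, 108, 14, 41  ⇒  Σ = 550
Area = |Σ|/2 = 275.
Hole:
A→B: (4)(-1) − (5)(-1) = 1
B→C: (5)(-2) − (7)(-1) = -3
C→D: (7)(0) − (7)(-2) = 14
D→E: (7)(0) − (5)(0) = 0
E→A: (5)(-1) − (4)(0) = -5
Σ = 7
Area = |Σ|/2 = 3.5.
Net area = 275 − 3.5 = 271.5.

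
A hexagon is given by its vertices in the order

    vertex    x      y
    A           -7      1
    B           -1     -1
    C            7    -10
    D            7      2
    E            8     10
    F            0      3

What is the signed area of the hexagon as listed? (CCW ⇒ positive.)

104

Apply the surveyor's formula: 2A = Σ (x_i·y_{i+1} − x_{i+1}·y_i), indices taken mod 6.
A→B: (-7)(-1) − (-1)(1) = 8
B→C: (-1)(-10) − (7)(-1) = 17
C→D: (7)(2) − (7)(-10) = 84
D→E: (7)(10) − (8)(2) = 54
E→F: (8)(3) − (0)(10) = 24
F→A: (0)(1) − (-7)(3) = 21
Σ = 208
Signed area = Σ/2 = 104 (positive ⇒ counter-clockwise traversal).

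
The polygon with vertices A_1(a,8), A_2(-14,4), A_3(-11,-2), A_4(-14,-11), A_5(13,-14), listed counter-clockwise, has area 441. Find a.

9

The doubled signed area Σ (x_i y_{i+1} − x_{i+1} y_i) is linear in a.
With a=0 it equals 720; the coefficient of a is 18 (from the two edges through A_1).
So 18·a + 720 = 2·441 = 882 ⇒ a = 9.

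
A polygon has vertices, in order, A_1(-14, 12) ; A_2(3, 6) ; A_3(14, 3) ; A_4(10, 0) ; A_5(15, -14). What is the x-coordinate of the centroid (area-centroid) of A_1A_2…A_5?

Apply Gauss's area formula. First the cross-terms c_i = x_i·y_{i+1} − x_{i+1}·y_i:
  -120, -75, -30, -140, -16  ⇒  2A = -381, A = -190.5.
Then Σ (x_i + x_{i+1})·c_i = -4191, so x̄ = -4191 / (6·(-190.5)) = 11/3.

11/3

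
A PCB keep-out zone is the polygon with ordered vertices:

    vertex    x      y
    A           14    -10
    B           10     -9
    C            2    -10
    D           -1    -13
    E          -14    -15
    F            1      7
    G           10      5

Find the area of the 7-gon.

314.5

Apply the shoelace formula: 2A = Σ (x_i·y_{i+1} − x_{i+1}·y_i), indices taken mod 7.
Σ = (-26) + (-82) + (-36) + (-167) + (-83) + (-65) + (-170) = -629
Area = |Σ|/2 = 314.5.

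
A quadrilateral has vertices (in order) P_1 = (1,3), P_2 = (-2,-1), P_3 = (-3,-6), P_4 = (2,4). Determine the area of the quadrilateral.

Apply the shoelace formula: 2A = Σ (x_i·y_{i+1} − x_{i+1}·y_i), indices taken mod 4.
Cross-terms: 5, 9, 0, 2  ⇒  Σ = 16
Area = |Σ|/2 = 8.

8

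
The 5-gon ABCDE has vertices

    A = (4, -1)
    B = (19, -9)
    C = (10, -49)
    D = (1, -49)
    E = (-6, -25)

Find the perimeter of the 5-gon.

|AB| = √((15)² + (-8)²) = √289 = 17
|BC| = √((-9)² + (-40)²) = √1681 = 41
|CD| = √((-9)² + (0)²) = √81 = 9
|DE| = √((-7)² + (24)²) = √625 = 25
|EA| = √((10)² + (24)²) = √676 = 26
Perimeter = 17 + 41 + 9 + 25 + 26 = 118.

118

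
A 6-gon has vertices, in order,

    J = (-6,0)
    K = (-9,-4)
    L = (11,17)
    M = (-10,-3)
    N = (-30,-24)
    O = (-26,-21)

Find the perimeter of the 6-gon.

126

|JK| = √((-3)² + (-4)²) = √25 = 5
|KL| = √((20)² + (21)²) = √841 = 29
|LM| = √((-21)² + (-20)²) = √841 = 29
|MN| = √((-20)² + (-21)²) = √841 = 29
|NO| = √((4)² + (3)²) = √25 = 5
|OJ| = √((20)² + (21)²) = √841 = 29
Perimeter = 5 + 29 + 29 + 29 + 5 + 29 = 126.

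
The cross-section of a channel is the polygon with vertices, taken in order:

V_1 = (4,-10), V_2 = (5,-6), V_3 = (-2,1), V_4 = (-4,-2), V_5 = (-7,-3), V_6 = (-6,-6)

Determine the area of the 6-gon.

66.5

V_1→V_2: (4)(-6) − (5)(-10) = 26
V_2→V_3: (5)(1) − (-2)(-6) = -7
V_3→V_4: (-2)(-2) − (-4)(1) = 8
V_4→V_5: (-4)(-3) − (-7)(-2) = -2
V_5→V_6: (-7)(-6) − (-6)(-3) = 24
V_6→V_1: (-6)(-10) − (4)(-6) = 84
Σ = 133
Area = |Σ|/2 = 66.5.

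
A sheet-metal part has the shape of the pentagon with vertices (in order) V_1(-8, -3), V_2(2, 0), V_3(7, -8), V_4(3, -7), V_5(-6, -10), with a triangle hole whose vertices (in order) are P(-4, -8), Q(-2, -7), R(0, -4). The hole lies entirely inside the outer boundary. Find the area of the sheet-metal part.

Outer boundary:
Σ = (6) + (-16) + (-25) + (-72) + (-62) = -169
Area = |Σ|/2 = 84.5.
Hole:
Cross-terms: 12, 8, -16  ⇒  Σ = 4
Area = |Σ|/2 = 2.
Net area = 84.5 − 2 = 82.5.

82.5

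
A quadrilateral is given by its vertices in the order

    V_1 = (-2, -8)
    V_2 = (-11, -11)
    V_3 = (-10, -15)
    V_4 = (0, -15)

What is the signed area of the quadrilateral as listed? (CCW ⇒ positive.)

Σ = (-66) + (55) + (150) + (-30) = 109
Signed area = Σ/2 = 54.5 (positive ⇒ counter-clockwise traversal).

54.5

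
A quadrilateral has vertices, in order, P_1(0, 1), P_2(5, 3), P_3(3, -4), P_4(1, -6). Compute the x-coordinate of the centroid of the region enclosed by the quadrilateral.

104/47

Apply the surveyor's formula. First the cross-terms c_i = x_i·y_{i+1} − x_{i+1}·y_i:
  -5, -29, -14, 1  ⇒  2A = -47, A = -23.5.
Then Σ (x_i + x_{i+1})·c_i = -312, so x̄ = -312 / (6·(-23.5)) = 104/47.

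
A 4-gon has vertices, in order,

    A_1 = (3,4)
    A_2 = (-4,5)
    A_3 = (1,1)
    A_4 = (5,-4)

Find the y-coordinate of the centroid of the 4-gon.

28/15

Apply the surveyor's formula. First the cross-terms c_i = x_i·y_{i+1} − x_{i+1}·y_i:
  31, -9, -9, 32  ⇒  2A = 45, A = 22.5.
Then Σ (y_i + y_{i+1})·c_i = 252, so ȳ = 252 / (6·22.5) = 28/15.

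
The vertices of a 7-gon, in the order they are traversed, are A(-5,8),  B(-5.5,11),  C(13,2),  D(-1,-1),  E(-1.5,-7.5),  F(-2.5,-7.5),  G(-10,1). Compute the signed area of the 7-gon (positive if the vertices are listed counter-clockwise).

-165

Apply Gauss's area formula: 2A = Σ (x_i·y_{i+1} − x_{i+1}·y_i), indices taken mod 7.
Σ = (-11) + (-154) + (-11) + (6) + (-7.5) + (-77.5) + (-75) = -330
Signed area = Σ/2 = -165 (negative ⇒ clockwise traversal).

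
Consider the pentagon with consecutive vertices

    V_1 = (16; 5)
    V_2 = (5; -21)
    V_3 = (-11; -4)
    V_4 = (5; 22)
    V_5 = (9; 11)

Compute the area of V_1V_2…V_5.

Σ = (-361) + (-251) + (-222) + (-143) + (-131) = -1108
Area = |Σ|/2 = 554.

554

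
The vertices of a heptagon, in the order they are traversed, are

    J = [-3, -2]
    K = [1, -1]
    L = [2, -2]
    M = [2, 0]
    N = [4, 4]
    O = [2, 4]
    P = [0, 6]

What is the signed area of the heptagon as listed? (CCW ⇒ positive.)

Cross-terms: 5, 0, 4, 8, 8, 12, 18  ⇒  Σ = 55
Signed area = Σ/2 = 27.5 (positive ⇒ counter-clockwise traversal).

27.5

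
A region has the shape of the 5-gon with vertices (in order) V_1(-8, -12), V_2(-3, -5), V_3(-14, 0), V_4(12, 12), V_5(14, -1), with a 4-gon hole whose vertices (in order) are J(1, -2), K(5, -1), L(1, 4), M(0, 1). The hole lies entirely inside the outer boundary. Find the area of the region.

Outer boundary:
Apply Gauss's area formula: 2A = Σ (x_i·y_{i+1} − x_{i+1}·y_i), indices taken mod 5.
Σ = (4) + (-70) + (-168) + (-180) + (-176) = -590
Area = |Σ|/2 = 295.
Hole:
J→K: (1)(-1) − (5)(-2) = 9
K→L: (5)(4) − (1)(-1) = 21
L→M: (1)(1) − (0)(4) = 1
M→J: (0)(-2) − (1)(1) = -1
Σ = 30
Area = |Σ|/2 = 15.
Net area = 295 − 15 = 280.

280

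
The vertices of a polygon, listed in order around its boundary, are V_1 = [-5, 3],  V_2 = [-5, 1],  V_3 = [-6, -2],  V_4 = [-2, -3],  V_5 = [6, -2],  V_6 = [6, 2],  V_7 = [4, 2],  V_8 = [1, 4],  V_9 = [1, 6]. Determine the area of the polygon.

69.5

Apply the surveyor's formula: 2A = Σ (x_i·y_{i+1} − x_{i+1}·y_i), indices taken mod 9.
V_1→V_2: (-5)(1) − (-5)(3) = 10
V_2→V_3: (-5)(-2) − (-6)(1) = 16
V_3→V_4: (-6)(-3) − (-2)(-2) = 14
V_4→V_5: (-2)(-2) − (6)(-3) = 22
V_5→V_6: (6)(2) − (6)(-2) = 24
V_6→V_7: (6)(2) − (4)(2) = 4
V_7→V_8: (4)(4) − (1)(2) = 14
V_8→V_9: (1)(6) − (1)(4) = 2
V_9→V_1: (1)(3) − (-5)(6) = 33
Σ = 139
Area = |Σ|/2 = 69.5.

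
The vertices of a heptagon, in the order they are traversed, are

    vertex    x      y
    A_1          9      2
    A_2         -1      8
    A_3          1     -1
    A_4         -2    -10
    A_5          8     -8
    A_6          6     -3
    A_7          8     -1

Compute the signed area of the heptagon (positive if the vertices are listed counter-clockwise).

Apply the shoelace (surveyor's) formula: 2A = Σ (x_i·y_{i+1} − x_{i+1}·y_i), indices taken mod 7.
Σ = (74) + (-7) + (-12) + (96) + (24) + (18) + (25) = 218
Signed area = Σ/2 = 109 (positive ⇒ counter-clockwise traversal).

109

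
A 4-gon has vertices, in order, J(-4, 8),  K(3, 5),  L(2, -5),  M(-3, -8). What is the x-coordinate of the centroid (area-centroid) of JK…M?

-19/26

Apply the surveyor's formula. First the cross-terms c_i = x_i·y_{i+1} − x_{i+1}·y_i:
  -44, -25, -31, -56  ⇒  2A = -156, A = -78.
Then Σ (x_i + x_{i+1})·c_i = 342, so x̄ = 342 / (6·(-78)) = -19/26.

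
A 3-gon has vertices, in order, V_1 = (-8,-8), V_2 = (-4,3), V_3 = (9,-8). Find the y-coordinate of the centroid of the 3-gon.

Apply Gauss's area formula. First the cross-terms c_i = x_i·y_{i+1} − x_{i+1}·y_i:
  -56, 5, -136  ⇒  2A = -187, A = -93.5.
Then Σ (y_i + y_{i+1})·c_i = 2431, so ȳ = 2431 / (6·(-93.5)) = -13/3.

-13/3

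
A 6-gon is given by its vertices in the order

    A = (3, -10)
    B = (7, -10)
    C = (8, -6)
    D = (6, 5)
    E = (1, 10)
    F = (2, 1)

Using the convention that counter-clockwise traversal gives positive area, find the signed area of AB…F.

83.5

Σ = (40) + (38) + (76) + (55) + (-19) + (-23) = 167
Signed area = Σ/2 = 83.5 (positive ⇒ counter-clockwise traversal).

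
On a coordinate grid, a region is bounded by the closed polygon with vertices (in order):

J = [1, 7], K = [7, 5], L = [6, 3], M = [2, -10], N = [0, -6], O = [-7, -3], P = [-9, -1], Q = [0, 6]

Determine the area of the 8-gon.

J→K: (1)(5) − (7)(7) = -44
K→L: (7)(3) − (6)(5) = -9
L→M: (6)(-10) − (2)(3) = -66
M→N: (2)(-6) − (0)(-10) = -12
N→O: (0)(-3) − (-7)(-6) = -42
O→P: (-7)(-1) − (-9)(-3) = -20
P→Q: (-9)(6) − (0)(-1) = -54
Q→J: (0)(7) − (1)(6) = -6
Σ = -253
Area = |Σ|/2 = 126.5.

126.5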